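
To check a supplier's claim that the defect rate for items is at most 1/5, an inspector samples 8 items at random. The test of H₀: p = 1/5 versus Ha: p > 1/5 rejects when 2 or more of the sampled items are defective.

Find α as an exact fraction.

The significance level is the probability, assuming p = 1/5, of seeing 2 or more defectives in 8 draws.
α = 1 − P(S ≤ 1) = 1 − 196608/390625 = 194017/390625.

194017/390625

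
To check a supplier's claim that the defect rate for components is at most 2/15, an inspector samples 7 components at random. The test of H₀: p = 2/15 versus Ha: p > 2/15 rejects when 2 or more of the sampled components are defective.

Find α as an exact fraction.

1501316/6328125

Under H₀, S ~ Binomial(7, 2/15); the Type I error rate is P(S ≥ 2).
α = 1 − P(S ≤ 1) = 1 − 4826809/6328125 = 1501316/6328125.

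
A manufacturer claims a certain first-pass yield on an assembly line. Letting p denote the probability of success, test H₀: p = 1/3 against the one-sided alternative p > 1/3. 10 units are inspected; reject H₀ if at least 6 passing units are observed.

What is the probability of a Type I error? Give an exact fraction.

α = P(reject H₀ | H₀ true) = P(Y ≥ 6 | p = 1/3), with Y ~ Binomial(10, 1/3).
Summing C(10,j)(1/3)^j(2/3)^{10−j} for j = 6,…,10 gives 1507/19683.

1507/19683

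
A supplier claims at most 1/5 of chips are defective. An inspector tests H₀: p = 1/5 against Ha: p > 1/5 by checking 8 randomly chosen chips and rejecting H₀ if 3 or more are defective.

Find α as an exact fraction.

79329/390625

The significance level is the probability, assuming p = 1/5, of seeing 3 or more defectives in 8 draws.
α = 1 − P(S ≤ 2) = 1 − 311296/390625 = 79329/390625.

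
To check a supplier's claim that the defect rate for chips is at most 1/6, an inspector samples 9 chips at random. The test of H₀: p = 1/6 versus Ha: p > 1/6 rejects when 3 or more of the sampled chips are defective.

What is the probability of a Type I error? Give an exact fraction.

898223/5038848

The significance level is the probability, assuming p = 1/6, of seeing 3 or more defectives in 9 draws.
α = 1 − P(S ≤ 2) = 1 − 4140625/5038848 = 898223/5038848.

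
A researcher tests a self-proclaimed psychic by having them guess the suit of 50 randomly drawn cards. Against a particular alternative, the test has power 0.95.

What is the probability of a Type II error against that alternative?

Power = 1 − β, so β = 1 − 0.95 = 0.05.

0.05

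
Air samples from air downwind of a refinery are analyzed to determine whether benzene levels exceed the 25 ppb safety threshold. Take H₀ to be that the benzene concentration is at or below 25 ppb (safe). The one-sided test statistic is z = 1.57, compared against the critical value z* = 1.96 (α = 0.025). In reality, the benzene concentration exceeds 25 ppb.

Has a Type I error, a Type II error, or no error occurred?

Since z = 1.57 ≤ z* = 1.96, H₀ is not rejected.
H₀ is false (actually the benzene concentration exceeds 25 ppb).
Failing to reject a false H₀ is a Type II error.

Type II error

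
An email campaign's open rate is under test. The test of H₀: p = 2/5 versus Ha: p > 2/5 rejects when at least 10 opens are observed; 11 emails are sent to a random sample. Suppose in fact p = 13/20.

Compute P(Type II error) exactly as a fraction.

19239273573359/20480000000000

Under the alternative p = 13/20, Y ~ Binomial(11, 13/20); β is the probability the test does not reject, P(Y < 10).
Adding the binomial probabilities P(Y=0)+…+P(Y=9) at p = 13/20 gives 19239273573359/20480000000000.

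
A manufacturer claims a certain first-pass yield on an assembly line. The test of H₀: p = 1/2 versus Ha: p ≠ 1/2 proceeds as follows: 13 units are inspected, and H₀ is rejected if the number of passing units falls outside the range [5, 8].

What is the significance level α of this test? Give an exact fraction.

Under H₀, Y ~ Binomial(13, 1/2); α is the probability of landing in either tail, P(Y ≤ 4) + P(Y ≥ 9).
Each tail has probability (1 + 13 + 78 + 286 + 715)/8192; doubling gives α = 2186/8192 = 1093/4096.

1093/4096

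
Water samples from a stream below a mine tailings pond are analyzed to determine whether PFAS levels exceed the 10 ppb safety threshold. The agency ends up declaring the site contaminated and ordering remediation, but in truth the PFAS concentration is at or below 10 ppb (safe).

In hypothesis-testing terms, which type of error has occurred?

The null hypothesis here is that the PFAS concentration is at or below 10 ppb (safe).
'Declaring the site contaminated and ordering remediation' corresponds to rejecting H₀.
H₀ was rejected but H₀ is true — a Type I error (false positive).

Type I error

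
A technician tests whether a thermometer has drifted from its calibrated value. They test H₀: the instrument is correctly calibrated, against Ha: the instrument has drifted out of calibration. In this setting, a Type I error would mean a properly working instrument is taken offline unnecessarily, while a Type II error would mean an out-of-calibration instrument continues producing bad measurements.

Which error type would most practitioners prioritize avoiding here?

Type II error

The Type II consequence (an out-of-calibration instrument continues producing bad measurements) is more severe than the Type I consequence (a properly working instrument is taken offline unnecessarily).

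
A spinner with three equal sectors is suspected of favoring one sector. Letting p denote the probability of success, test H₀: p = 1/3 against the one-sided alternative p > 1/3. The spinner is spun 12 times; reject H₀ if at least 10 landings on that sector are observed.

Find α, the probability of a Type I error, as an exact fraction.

289/531441

Under H₀, K ~ Binomial(12, 1/3), and α = P(K ≥ 10).
P(K ≥ 10) = Σ_{j=10}^{12} C(12,j)·(1/3)^j·(2/3)^{12-j} = 289/531441.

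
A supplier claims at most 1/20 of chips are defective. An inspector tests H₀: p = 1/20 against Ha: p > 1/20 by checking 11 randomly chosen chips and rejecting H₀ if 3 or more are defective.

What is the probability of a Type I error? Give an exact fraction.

4992302221/327680000000

α = P(reject H₀ | H₀ true) = P(X ≥ 3 | p = 1/20), X ~ Binomial(11, 1/20).
Computing the lower-tail complement: 1 − 322687697779/327680000000 = 4992302221/327680000000.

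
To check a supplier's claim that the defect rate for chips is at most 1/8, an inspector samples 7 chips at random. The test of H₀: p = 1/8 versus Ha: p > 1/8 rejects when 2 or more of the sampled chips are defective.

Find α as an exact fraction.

α = P(reject H₀ | H₀ true) = P(K ≥ 2 | p = 1/8), K ~ Binomial(7, 1/8).
Computing the lower-tail complement: 1 − 823543/1048576 = 225033/1048576.

225033/1048576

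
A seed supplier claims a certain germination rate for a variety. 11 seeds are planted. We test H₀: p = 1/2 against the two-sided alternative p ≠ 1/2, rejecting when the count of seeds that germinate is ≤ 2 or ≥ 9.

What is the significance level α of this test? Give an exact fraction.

67/1024

α = P(S ≤ 2 or S ≥ 9 | p = 1/2), S ~ Binomial(11, 1/2).
Each tail has probability (1 + 11 + 55)/2048; doubling gives α = 134/2048 = 67/1024.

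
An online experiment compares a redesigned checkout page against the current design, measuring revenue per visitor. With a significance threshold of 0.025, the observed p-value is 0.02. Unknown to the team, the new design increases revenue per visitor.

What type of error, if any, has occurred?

Neither — the decision is correct.

The conventional null hypothesis is that the new design has no effect on revenue per visitor.
Since p = 0.02 < α = 0.025, H₀ is rejected.
H₀ is false (actually the new design increases revenue per visitor).
The decision matches the true state — no error.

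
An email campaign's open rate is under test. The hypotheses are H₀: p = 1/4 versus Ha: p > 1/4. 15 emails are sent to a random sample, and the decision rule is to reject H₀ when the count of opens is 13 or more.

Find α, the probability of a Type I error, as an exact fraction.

991/1073741824

The Type I error probability is α = P(S ≥ 13) computed under H₀, where S ~ Binomial(15, 1/4).
Summing C(15,j)(1/4)^j(3/4)^{15−j} for j = 13,…,15 gives 991/1073741824.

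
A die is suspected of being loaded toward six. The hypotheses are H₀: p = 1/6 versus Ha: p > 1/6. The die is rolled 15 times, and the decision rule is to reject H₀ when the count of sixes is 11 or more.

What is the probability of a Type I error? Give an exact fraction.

α = P(reject H₀ | H₀ true) = P(X ≥ 11 | p = 1/6), with X ~ Binomial(15, 1/6).
P(X ≥ 11) = Σ_{j=11}^{15} C(15,j)·(1/6)^j·(5/6)^{15-j} = 912701/470184984576.

912701/470184984576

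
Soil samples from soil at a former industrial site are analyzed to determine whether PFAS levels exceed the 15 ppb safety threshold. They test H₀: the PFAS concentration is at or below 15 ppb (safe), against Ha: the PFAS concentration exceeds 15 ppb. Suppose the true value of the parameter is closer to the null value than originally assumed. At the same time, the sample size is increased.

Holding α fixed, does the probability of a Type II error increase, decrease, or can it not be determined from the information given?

Cannot be determined from the information given.

The first change alone would make β increase; the second alone would make β decrease. Which effect dominates depends on the magnitudes, which are not given.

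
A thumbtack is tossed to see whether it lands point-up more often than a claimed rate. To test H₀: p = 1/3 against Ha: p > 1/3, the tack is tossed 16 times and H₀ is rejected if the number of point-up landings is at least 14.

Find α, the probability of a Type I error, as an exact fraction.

The Type I error probability is α = P(S ≥ 14) computed under H₀, where S ~ Binomial(16, 1/3).
Adding the binomial terms for j = 14 through 16 with p = 1/3 yields 19/1594323.

19/1594323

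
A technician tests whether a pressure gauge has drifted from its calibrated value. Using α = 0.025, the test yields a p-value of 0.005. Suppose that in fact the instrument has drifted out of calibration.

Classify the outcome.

The conventional null hypothesis is that the instrument is correctly calibrated.
Since p = 0.005 < α = 0.025, H₀ is rejected.
H₀ is false (actually the instrument has drifted out of calibration).
The decision matches the true state — no error.

No error — this is a correct decision.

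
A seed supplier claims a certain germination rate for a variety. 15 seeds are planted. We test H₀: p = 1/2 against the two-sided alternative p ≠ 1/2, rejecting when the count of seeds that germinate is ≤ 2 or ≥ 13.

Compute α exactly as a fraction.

The significance level is the null-hypothesis probability of the rejection region {≤2} ∪ {≥13}.
Each tail has probability (1 + 15 + 105)/32768; doubling gives α = 242/32768 = 121/16384.

121/16384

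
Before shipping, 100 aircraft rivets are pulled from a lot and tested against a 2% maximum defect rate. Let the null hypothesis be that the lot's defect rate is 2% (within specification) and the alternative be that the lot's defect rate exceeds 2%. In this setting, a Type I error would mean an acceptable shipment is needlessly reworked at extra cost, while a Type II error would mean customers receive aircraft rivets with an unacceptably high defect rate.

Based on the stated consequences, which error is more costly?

The Type II consequence (customers receive aircraft rivets with an unacceptably high defect rate) is more severe than the Type I consequence (an acceptable shipment is needlessly reworked at extra cost).

Type II error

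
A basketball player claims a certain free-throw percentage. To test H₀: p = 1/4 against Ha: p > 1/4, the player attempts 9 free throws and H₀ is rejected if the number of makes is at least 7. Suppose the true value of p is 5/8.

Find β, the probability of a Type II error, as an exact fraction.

24101307/33554432

β = P(fail to reject H₀ | Ha true) = P(K ≤ 6 | p = 5/8), K ~ Binomial(9, 5/8).
Summing C(9,j)·(5/8)^j·(3/8)^{9-j} for j = 0..6 gives 24101307/33554432.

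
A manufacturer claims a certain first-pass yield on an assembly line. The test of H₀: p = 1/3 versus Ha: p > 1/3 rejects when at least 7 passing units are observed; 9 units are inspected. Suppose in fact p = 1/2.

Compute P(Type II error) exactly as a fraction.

233/256

Under the alternative p = 1/2, K ~ Binomial(9, 1/2); β is the probability the test does not reject, P(K < 7).
Summing C(9,j)·(1/2)^j·(1/2)^{9-j} for j = 0..6 gives 233/256.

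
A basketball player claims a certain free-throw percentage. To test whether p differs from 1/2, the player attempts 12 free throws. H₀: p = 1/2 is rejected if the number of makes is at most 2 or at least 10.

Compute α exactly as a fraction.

79/2048

α = P(K ≤ 2 or K ≥ 10 | p = 1/2), K ~ Binomial(12, 1/2).
Each tail has probability (1 + 12 + 66)/4096; doubling gives α = 158/4096 = 79/2048.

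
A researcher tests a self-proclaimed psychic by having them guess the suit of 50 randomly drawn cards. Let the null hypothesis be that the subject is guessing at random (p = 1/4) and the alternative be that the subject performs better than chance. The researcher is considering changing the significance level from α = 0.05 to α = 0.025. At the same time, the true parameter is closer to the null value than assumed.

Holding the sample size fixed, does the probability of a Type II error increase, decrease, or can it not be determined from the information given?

It increases.

Lowering α raises the bar for rejection; under Ha, the test now fails to reject on outcomes it previously would have rejected. When the true parameter is near the null value, the test has a harder time distinguishing Ha from H₀. Both changes push β in the same direction.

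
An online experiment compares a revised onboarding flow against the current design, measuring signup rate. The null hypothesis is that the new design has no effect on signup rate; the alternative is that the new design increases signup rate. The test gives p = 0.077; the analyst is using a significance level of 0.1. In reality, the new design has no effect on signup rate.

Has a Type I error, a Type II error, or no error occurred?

Since p = 0.077 < α = 0.1, H₀ is rejected.
H₀ is true (actually the new design has no effect on signup rate).
Rejecting a true H₀ is a Type I error.

Type I error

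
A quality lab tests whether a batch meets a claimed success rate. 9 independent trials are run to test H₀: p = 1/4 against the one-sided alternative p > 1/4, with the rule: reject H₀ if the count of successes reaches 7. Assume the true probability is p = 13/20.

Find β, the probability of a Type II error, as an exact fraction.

5301813769/8000000000

A Type II error is failing to reject when Ha holds: with p = 13/20, β = P(S ≤ 6).
Summing C(9,j)·(13/20)^j·(7/20)^{9-j} for j = 0..6 gives 5301813769/8000000000.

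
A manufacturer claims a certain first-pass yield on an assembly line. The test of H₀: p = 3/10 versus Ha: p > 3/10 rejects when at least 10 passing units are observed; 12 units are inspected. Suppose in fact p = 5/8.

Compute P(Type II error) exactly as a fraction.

60916742361/68719476736

A Type II error is failing to reject when Ha holds: with p = 5/8, β = P(Y ≤ 9).
Summing C(12,j)·(5/8)^j·(3/8)^{12-j} for j = 0..9 gives 60916742361/68719476736.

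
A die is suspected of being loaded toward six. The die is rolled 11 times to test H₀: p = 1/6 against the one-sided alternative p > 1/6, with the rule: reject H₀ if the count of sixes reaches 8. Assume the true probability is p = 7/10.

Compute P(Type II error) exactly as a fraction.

1076094153/2500000000

A Type II error is failing to reject when Ha holds: with p = 7/10, β = P(S ≤ 7).
Equivalently, β = 1 − P(S ≥ 8) = 1076094153/2500000000.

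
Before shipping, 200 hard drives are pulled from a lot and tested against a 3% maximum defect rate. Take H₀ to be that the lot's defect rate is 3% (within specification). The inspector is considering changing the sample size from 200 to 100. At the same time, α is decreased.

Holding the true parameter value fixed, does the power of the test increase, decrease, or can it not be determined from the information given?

With less data the test statistic is noisier; under Ha, more outcomes land inside the acceptance region. A smaller α moves the rejection region further into the tail. With the alternative true, more outcomes now fall outside the rejection region, so failing to reject becomes more likely. Both changes push β in the same direction.
Since power = 1 − β and β increases, power decreases.

It decreases.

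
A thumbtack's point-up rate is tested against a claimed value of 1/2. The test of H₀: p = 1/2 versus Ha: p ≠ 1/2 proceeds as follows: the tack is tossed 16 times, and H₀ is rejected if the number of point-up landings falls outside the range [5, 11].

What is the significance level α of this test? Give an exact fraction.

2517/32768

α = P(K ≤ 4 or K ≥ 12 | p = 1/2), K ~ Binomial(16, 1/2).
The two tails are symmetric, so α = 2·(1 + 16 + 120 + 560 + 1820)/2^16 = 5034/65536 = 2517/32768.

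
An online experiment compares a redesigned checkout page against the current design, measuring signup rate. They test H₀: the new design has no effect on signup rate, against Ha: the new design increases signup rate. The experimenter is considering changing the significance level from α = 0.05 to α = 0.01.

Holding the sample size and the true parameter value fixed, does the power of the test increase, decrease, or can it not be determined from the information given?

It decreases.

Lowering α raises the bar for rejection; under Ha, the test now fails to reject on outcomes it previously would have rejected.
Since power = 1 − β and β increases, power decreases.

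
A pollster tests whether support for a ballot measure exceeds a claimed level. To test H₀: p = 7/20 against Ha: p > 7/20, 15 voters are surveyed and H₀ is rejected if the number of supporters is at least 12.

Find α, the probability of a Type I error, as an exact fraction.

3923132920389837/8192000000000000000

α = P(reject H₀ | H₀ true) = P(K ≥ 12 | p = 7/20), with K ~ Binomial(15, 7/20).
P(K ≥ 12) = Σ_{j=12}^{15} C(15,j)·(7/20)^j·(13/20)^{15-j} = 3923132920389837/8192000000000000000.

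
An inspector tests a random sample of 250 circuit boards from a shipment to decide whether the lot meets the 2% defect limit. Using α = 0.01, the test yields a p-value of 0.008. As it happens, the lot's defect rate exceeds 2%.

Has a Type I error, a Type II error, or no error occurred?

No error (correct decision).

The conventional null hypothesis is that the lot's defect rate is 2% (within specification).
Since p = 0.008 < α = 0.01, H₀ is rejected.
H₀ is false (actually the lot's defect rate exceeds 2%).
The decision matches the true state — no error.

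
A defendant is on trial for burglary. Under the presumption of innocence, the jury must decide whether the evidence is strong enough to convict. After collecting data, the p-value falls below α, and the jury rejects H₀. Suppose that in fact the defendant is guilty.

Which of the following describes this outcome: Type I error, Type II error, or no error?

The conventional null hypothesis here is that the defendant is innocent.
The test rejected a false H₀ — the decision matches the true state.

Neither — the decision is correct.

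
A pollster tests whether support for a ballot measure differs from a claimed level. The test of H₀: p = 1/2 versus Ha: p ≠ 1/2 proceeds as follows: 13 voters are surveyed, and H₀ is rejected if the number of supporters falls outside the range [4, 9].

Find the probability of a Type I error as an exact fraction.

α = P(Y ≤ 3 or Y ≥ 10 | p = 1/2), Y ~ Binomial(13, 1/2).
By symmetry, α = 2·P(Y ≤ 3) = 2·(1 + 13 + 78 + 286)/8192 = 756/8192 = 189/2048.

189/2048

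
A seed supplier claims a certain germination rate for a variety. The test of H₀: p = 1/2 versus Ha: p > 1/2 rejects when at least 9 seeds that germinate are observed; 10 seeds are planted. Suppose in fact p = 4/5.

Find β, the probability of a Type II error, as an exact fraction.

A Type II error is failing to reject when Ha holds: with p = 4/5, β = P(K ≤ 8).
Summing C(10,j)·(4/5)^j·(1/5)^{10-j} for j = 0..8 gives 6095609/9765625.

6095609/9765625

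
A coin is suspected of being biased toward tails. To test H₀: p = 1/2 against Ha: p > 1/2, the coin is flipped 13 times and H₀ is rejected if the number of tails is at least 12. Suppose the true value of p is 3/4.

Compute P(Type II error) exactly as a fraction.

3662863/4194304

β = P(fail to reject H₀ | Ha true) = P(Y ≤ 11 | p = 3/4), Y ~ Binomial(13, 3/4).
Equivalently, β = 1 − P(Y ≥ 12) = 3662863/4194304.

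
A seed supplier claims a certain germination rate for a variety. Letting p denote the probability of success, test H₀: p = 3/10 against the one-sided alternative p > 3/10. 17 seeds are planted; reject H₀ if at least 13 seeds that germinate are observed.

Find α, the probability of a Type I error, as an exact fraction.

1032701997051/10000000000000000

Under H₀, S ~ Binomial(17, 3/10), and α = P(S ≥ 13).
Summing C(17,j)(3/10)^j(7/10)^{17−j} for j = 13,…,17 gives 1032701997051/10000000000000000.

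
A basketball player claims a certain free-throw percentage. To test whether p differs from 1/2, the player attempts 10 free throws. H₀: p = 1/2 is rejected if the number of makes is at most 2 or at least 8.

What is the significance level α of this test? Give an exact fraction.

7/64

α = P(X ≤ 2 or X ≥ 8 | p = 1/2), X ~ Binomial(10, 1/2).
Each tail has probability (1 + 10 + 45)/1024; doubling gives α = 112/1024 = 7/64.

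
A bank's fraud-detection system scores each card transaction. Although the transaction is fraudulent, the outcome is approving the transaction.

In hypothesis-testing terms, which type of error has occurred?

Type II error

The null hypothesis here is that the transaction is legitimate.
'Approving the transaction' corresponds to failing to reject H₀.
H₀ was not rejected but H₀ is false — a Type II error (false negative).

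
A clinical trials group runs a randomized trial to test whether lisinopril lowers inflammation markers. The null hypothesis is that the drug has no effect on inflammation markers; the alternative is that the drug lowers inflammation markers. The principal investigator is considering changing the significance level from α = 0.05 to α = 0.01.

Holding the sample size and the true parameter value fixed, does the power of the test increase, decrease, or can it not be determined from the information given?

It decreases.

Tightening α shrinks the rejection region. When Ha holds, fewer sample outcomes clear the stricter threshold, so more fall in the acceptance region.
Since power = 1 − β and β increases, power decreases.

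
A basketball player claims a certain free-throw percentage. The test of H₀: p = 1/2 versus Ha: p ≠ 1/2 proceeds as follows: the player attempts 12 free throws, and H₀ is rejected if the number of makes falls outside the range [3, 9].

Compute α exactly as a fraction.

79/2048

α = P(K ≤ 2 or K ≥ 10 | p = 1/2), K ~ Binomial(12, 1/2).
By symmetry, α = 2·P(K ≤ 2) = 2·(1 + 12 + 66)/4096 = 158/4096 = 79/2048.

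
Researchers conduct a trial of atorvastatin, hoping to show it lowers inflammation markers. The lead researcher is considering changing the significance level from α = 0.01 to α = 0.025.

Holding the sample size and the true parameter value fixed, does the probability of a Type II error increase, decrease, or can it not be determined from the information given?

It decreases.

A larger α widens the rejection region, so when the alternative is true more outcomes lead to rejection — failing to reject becomes less likely.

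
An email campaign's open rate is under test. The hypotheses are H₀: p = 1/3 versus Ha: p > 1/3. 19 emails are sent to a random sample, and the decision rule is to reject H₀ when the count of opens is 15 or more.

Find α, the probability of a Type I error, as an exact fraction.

Under H₀, K ~ Binomial(19, 1/3), and α = P(K ≥ 15).
Adding the binomial terms for j = 15 through 19 with p = 1/3 yields 23497/387420489.

23497/387420489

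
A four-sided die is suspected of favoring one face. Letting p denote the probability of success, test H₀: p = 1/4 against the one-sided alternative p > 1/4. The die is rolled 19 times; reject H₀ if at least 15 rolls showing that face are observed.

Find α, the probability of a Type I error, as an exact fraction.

85429/68719476736

The Type I error probability is α = P(K ≥ 15) computed under H₀, where K ~ Binomial(19, 1/4).
Adding the binomial terms for j = 15 through 19 with p = 1/4 yields 85429/68719476736.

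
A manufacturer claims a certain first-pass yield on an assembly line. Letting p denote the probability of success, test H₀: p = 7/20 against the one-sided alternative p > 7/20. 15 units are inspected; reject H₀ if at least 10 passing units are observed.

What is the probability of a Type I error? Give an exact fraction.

The Type I error probability is α = P(Y ≥ 10) computed under H₀, where Y ~ Binomial(15, 7/20).
P(Y ≥ 10) = Σ_{j=10}^{15} C(15,j)·(7/20)^j·(13/20)^{15-j} = 203869009270562307/16384000000000000000.

203869009270562307/16384000000000000000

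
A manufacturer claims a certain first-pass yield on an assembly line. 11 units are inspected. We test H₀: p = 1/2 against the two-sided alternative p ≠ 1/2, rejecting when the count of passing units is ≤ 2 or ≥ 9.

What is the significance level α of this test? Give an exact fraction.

The significance level is the null-hypothesis probability of the rejection region {≤2} ∪ {≥9}.
The two tails are symmetric, so α = 2·(1 + 11 + 55)/2^11 = 134/2048 = 67/1024.

67/1024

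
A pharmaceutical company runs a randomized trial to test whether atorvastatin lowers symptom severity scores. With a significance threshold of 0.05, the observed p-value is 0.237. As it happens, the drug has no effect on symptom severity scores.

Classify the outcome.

The conventional null hypothesis is that the drug has no effect on symptom severity scores.
Since p = 0.237 ≥ α = 0.05, H₀ is not rejected.
H₀ is true (actually the drug has no effect on symptom severity scores).
The decision matches the true state — no error.

Neither — the decision is correct.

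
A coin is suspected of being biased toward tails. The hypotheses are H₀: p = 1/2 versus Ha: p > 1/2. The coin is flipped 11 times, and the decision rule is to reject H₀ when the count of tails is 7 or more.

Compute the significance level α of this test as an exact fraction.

α = P(reject H₀ | H₀ true) = P(S ≥ 7 | p = 1/2), with S ~ Binomial(11, 1/2).
P(S ≥ 7) = [C(11,7) + C(11,8) + C(11,9) + C(11,10) + C(11,11)] / 2^11 = (330 + 165 + 55 + 11 + 1) / 2048 = 562/2048 = 281/1024.

281/1024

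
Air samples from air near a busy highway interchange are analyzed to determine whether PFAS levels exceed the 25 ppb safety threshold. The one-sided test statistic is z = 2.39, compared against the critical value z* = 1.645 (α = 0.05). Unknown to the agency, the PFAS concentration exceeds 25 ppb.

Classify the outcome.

No error — this is a correct decision.

The conventional null hypothesis is that the PFAS concentration is at or below 25 ppb (safe).
Since z = 2.39 > z* = 1.645, H₀ is rejected.
H₀ is false (actually the PFAS concentration exceeds 25 ppb).
The decision matches the true state — no error.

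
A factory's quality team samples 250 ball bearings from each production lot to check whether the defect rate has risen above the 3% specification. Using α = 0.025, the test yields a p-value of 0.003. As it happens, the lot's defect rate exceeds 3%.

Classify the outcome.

The conventional null hypothesis is that the lot's defect rate is 3% (within specification).
Since p = 0.003 < α = 0.025, H₀ is rejected.
H₀ is false (actually the lot's defect rate exceeds 3%).
The decision matches the true state — no error.

No error — this is a correct decision.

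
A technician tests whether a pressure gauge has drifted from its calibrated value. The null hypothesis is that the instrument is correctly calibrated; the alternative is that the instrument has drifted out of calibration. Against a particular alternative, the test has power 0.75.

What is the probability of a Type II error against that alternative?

0.25

Power = 1 − β, so β = 1 − 0.75 = 0.25.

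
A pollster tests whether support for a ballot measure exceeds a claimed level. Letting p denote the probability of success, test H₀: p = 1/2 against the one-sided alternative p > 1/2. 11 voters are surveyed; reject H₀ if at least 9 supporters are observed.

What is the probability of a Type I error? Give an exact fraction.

The Type I error probability is α = P(Y ≥ 9) computed under H₀, where Y ~ Binomial(11, 1/2).
P(Y ≥ 9) = [C(11,9) + C(11,10) + C(11,11)] / 2^11 = (55 + 11 + 1) / 2048 = 67/2048.

67/2048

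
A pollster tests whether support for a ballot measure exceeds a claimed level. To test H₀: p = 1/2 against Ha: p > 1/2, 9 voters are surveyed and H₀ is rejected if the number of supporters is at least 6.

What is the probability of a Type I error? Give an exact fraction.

65/256

Under H₀, Y ~ Binomial(9, 1/2), and α = P(Y ≥ 6).
That's C(9,6) + C(9,7) + C(9,8) + C(9,9) over 2^9, i.e. (84 + 36 + 9 + 1)/512 = 130/512 = 65/256.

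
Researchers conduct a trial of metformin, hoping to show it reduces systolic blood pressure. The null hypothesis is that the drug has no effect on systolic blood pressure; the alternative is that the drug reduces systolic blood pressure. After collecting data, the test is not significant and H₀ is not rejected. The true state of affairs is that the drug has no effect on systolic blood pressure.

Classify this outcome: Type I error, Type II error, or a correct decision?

The test retained a true H₀ — the decision matches the true state.

No error (correct decision).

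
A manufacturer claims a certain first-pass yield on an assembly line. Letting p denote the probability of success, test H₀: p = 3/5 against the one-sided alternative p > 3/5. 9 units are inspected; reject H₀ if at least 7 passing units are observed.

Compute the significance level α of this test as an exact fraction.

452709/1953125

Under H₀, S ~ Binomial(9, 3/5), and α = P(S ≥ 7).
P(S ≥ 7) = Σ_{j=7}^{9} C(9,j)·(3/5)^j·(2/5)^{9-j} = 452709/1953125.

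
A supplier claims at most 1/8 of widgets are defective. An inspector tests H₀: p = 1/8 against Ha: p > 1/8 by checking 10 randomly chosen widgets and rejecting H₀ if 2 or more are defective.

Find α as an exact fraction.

α = P(reject H₀ | H₀ true) = P(S ≥ 2 | p = 1/8), S ~ Binomial(10, 1/8).
Via the complement, α = 1 − Σ_{j=0}^{1} C(10,j)(1/8)^j(7/8)^{10-j} = 387730505/1073741824.

387730505/1073741824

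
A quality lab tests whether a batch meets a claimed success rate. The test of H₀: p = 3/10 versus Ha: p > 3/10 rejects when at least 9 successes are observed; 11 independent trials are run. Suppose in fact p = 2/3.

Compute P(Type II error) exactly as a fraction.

1675/2187

Under the alternative p = 2/3, X ~ Binomial(11, 2/3); β is the probability the test does not reject, P(X < 9).
Adding the binomial probabilities P(X=0)+…+P(X=8) at p = 2/3 gives 1675/2187.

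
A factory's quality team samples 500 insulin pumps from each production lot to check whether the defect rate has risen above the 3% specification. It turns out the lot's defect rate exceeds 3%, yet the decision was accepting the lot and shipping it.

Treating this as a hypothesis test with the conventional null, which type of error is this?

Type II error

The null hypothesis here is that the lot's defect rate is 3% (within specification).
'Accepting the lot and shipping it' corresponds to failing to reject H₀.
H₀ was not rejected but H₀ is false — a Type II error (false negative).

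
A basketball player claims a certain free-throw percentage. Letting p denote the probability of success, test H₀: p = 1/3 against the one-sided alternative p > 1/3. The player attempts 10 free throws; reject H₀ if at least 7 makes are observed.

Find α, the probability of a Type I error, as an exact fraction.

43/2187

The Type I error probability is α = P(S ≥ 7) computed under H₀, where S ~ Binomial(10, 1/3).
Adding the binomial terms for j = 7 through 10 with p = 1/3 yields 43/2187.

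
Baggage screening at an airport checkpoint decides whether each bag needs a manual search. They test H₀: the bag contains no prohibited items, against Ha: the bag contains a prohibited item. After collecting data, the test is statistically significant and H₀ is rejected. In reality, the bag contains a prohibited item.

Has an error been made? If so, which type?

The test rejected a false H₀ — the decision matches the true state.

No error — this is a correct decision.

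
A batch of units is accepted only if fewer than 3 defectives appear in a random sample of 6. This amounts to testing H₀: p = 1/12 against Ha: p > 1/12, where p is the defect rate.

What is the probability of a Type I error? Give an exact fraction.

14251/1492992

The significance level is the probability, assuming p = 1/12, of seeing 3 or more defectives in 6 draws.
Computing the lower-tail complement: 1 − 1478741/1492992 = 14251/1492992.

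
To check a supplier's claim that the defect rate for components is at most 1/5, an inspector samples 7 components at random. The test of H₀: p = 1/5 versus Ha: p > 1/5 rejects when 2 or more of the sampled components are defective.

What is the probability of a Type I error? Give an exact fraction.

Under H₀, S ~ Binomial(7, 1/5); the Type I error rate is P(S ≥ 2).
Via the complement, α = 1 − Σ_{j=0}^{1} C(7,j)(1/5)^j(4/5)^{7-j} = 33069/78125.

33069/78125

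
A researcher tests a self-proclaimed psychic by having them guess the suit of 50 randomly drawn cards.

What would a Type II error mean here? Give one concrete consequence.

A Type II error would mean concluding that the subject is guessing at random (p = 1/4) (or at least failing to establish that the subject performs better than chance) when in fact the subject performs better than chance. Consequence: genuine ability (if it existed) would go unrecognized.

With the conventional null hypothesis that the subject is guessing at random (p = 1/4):
A Type II error is failing to reject H₀ when H₀ is false.
Here that means concluding there is no evidence of ability when actually the subject performs better than chance.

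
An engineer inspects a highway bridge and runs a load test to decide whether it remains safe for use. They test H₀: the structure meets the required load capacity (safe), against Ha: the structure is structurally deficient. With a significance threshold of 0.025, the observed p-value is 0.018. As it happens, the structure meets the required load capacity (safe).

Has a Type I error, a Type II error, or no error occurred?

Type I error

Since p = 0.018 < α = 0.025, H₀ is rejected.
H₀ is true (actually the structure meets the required load capacity (safe)).
Rejecting a true H₀ is a Type I error.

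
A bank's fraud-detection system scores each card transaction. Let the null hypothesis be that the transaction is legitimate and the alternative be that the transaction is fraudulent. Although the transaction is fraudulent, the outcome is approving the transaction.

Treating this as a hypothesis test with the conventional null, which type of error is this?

'Approving the transaction' corresponds to failing to reject H₀.
H₀ was not rejected but H₀ is false — a Type II error (false negative).

Type II error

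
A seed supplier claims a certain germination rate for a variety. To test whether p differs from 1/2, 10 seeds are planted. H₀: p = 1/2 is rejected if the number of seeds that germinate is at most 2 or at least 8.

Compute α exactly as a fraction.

The significance level is the null-hypothesis probability of the rejection region {≤2} ∪ {≥8}.
The two tails are symmetric, so α = 2·(1 + 10 + 45)/2^10 = 112/1024 = 7/64.

7/64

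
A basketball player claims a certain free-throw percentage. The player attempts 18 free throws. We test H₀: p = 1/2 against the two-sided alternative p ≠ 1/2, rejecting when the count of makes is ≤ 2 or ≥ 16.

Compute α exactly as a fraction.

43/32768

The significance level is the null-hypothesis probability of the rejection region {≤2} ∪ {≥16}.
The two tails are symmetric, so α = 2·(1 + 18 + 153)/2^18 = 344/262144 = 43/32768.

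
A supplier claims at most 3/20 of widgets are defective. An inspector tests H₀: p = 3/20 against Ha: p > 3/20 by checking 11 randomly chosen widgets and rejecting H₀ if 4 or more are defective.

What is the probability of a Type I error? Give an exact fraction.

Under H₀, X ~ Binomial(11, 3/20); the Type I error rate is P(X ≥ 4).
α = 1 − P(X ≤ 3) = 1 − 4764442332203/5120000000000 = 355557667797/5120000000000.

355557667797/5120000000000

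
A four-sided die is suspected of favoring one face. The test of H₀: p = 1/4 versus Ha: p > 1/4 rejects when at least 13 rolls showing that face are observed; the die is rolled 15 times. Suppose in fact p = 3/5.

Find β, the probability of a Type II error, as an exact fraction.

Under the alternative p = 3/5, Y ~ Binomial(15, 3/5); β is the probability the test does not reject, P(Y < 13).
Equivalently, β = 1 − P(Y ≥ 13) = 29690124488/30517578125.

29690124488/30517578125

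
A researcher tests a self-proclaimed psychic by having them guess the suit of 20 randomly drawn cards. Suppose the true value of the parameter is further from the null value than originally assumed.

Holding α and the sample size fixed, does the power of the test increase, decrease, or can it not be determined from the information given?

A bigger departure from H₀ is easier for the test to detect, so it fails to reject less often.
Since power = 1 − β and β decreases, power increases.

It increases.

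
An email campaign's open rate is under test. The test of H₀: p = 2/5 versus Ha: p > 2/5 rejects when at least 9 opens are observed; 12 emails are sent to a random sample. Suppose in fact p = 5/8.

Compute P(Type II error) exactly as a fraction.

β = P(fail to reject H₀ | Ha true) = P(X ≤ 8 | p = 5/8), X ~ Binomial(12, 5/8).
Adding the binomial probabilities P(X=0)+…+P(X=8) at p = 5/8 gives 49315179861/68719476736.

49315179861/68719476736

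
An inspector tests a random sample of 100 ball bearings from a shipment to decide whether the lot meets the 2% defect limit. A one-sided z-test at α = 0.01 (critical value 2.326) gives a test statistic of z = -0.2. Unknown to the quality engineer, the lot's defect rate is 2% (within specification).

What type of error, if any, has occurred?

The conventional null hypothesis is that the lot's defect rate is 2% (within specification).
Since z = -0.2 ≤ z* = 2.326, H₀ is not rejected.
H₀ is true (actually the lot's defect rate is 2% (within specification)).
The decision matches the true state — no error.

No error (correct decision).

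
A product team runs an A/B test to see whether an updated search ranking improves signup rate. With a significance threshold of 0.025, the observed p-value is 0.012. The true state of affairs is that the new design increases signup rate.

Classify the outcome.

Neither — the decision is correct.

The conventional null hypothesis is that the new design has no effect on signup rate.
Since p = 0.012 < α = 0.025, H₀ is rejected.
H₀ is false (actually the new design increases signup rate).
The decision matches the true state — no error.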